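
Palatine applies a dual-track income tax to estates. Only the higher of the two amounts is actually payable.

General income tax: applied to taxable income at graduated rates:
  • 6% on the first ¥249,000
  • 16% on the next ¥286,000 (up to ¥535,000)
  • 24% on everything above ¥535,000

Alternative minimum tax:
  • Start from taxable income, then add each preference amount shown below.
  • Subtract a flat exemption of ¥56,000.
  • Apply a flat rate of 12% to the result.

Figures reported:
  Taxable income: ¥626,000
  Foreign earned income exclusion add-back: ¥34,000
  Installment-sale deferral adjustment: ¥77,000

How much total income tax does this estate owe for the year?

¥82,540

General income tax:
  ¥249,000 × 6% = ¥14,940
  ¥286,000 × 16% = ¥45,760
  ¥91,000 × 24% = ¥21,840
  → ¥82,540

Alternative minimum tax:
  Adjusted income: ¥626,000 + ¥34,000 + ¥77,000 = ¥737,000
  Less exemption ¥56,000 → base ¥681,000
  ¥681,000 × 12% = ¥81,720

¥82,540 > ¥81,720, so the general income tax governs.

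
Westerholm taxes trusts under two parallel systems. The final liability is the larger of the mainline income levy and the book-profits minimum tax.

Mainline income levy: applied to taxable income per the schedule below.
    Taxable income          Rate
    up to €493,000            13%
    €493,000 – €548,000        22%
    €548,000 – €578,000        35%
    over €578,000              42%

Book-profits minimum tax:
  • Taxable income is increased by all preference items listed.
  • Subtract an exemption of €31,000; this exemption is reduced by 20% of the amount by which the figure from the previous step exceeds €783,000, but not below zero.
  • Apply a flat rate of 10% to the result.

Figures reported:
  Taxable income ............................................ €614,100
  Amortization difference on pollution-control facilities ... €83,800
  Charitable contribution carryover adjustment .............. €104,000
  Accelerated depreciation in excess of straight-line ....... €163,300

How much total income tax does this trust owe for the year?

Mainline income levy:
  €493,000 × 13% = €64,090
  €55,000 × 22% = €12,100
  €30,000 × 35% = €10,500
  €36,100 × 42% = €15,162
  → €101,852

Book-profits minimum tax:
  Adjusted income: €614,100 + €83,800 + €104,000 + €163,300 = €965,200
  Exemption: 20% × (€965,200 − €783,000) = €36,440 ≥ €31,000, so the exemption is fully phased out
  Base: €965,200 − €0 = €965,200
  €965,200 × 10% = €96,520

€101,852 > €96,520, so the mainline income levy governs.

€101,852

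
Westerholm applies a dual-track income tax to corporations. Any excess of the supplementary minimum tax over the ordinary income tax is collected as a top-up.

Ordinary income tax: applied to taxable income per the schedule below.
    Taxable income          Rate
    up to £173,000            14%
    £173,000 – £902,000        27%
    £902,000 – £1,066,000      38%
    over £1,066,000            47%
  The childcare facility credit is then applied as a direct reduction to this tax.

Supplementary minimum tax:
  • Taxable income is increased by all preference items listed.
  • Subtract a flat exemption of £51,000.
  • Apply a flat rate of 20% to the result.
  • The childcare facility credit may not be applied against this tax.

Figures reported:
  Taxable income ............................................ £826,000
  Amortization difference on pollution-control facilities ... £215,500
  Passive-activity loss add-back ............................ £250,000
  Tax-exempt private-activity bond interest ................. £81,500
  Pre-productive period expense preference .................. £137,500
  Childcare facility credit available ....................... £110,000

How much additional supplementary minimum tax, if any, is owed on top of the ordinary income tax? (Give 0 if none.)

£201,370

Supplementary minimum tax:
  Adjusted income: £826,000 + £215,500 + £250,000 + £81,500 + £137,500 = £1,510,500
  Less exemption £51,000 → base £1,459,500
  £1,459,500 × 20% = £291,900

Ordinary income tax:
  £173,000 × 14% = £24,220
  £653,000 × 27% = £176,310
  → £200,530
  Less childcare facility credit £110,000 → £90,530

Excess of supplementary minimum tax over ordinary income tax: £291,900 − £90,530 = £201,370.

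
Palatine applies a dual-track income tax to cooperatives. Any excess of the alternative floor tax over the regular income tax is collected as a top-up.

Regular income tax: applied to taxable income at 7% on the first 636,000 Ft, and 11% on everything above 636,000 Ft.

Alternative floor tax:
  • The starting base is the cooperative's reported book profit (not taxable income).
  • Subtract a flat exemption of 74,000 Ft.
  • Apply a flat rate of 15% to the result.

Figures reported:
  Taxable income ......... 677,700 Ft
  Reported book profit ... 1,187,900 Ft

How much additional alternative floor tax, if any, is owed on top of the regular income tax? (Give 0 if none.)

Regular income tax:
  636,000 Ft × 7% = 44,520 Ft
  41,700 Ft × 11% = 4,587 Ft
  → 49,107 Ft

Alternative floor tax:
  Base (reported book profit): 1,187,900 Ft
  Less exemption 74,000 Ft → base 1,113,900 Ft
  1,113,900 Ft × 15% = 167,085 Ft

Excess of alternative floor tax over regular income tax: 167,085 Ft − 49,107 Ft = 117,978 Ft.

117,978 Ft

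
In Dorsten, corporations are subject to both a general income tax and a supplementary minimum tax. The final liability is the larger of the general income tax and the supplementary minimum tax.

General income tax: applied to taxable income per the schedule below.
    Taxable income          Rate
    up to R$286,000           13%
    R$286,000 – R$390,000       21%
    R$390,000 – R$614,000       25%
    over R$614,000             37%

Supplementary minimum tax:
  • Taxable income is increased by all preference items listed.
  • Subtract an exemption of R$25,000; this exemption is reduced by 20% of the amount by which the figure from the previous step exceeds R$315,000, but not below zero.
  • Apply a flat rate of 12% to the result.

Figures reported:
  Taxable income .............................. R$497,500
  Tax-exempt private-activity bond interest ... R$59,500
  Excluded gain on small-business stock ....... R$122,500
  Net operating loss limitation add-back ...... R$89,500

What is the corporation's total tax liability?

R$92,280

General income tax:
  R$286,000 × 13% = R$37,180
  R$104,000 × 21% = R$21,840
  R$107,500 × 25% = R$26,875
  → R$85,895

Supplementary minimum tax:
  Adjusted income: R$497,500 + R$59,500 + R$122,500 + R$89,500 = R$769,000
  Exemption: 20% × (R$769,000 − R$315,000) = R$90,800 ≥ R$25,000, so the exemption is fully phased out
  Base: R$769,000 − R$0 = R$769,000
  R$769,000 × 12% = R$92,280

R$92,280 > R$85,895, so the supplementary minimum tax is the binding amount.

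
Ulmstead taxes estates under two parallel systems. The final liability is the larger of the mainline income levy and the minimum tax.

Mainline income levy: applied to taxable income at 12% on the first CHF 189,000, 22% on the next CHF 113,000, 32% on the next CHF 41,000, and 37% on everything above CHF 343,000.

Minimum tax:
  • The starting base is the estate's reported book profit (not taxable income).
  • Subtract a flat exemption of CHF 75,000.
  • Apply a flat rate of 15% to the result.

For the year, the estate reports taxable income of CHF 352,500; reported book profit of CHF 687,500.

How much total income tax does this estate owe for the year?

Minimum tax:
  Base (reported book profit): CHF 687,500
  Less exemption CHF 75,000 → base CHF 612,500
  CHF 612,500 × 15% = CHF 91,875

Mainline income levy:
  CHF 189,000 × 12% = CHF 22,680
  CHF 113,000 × 22% = CHF 24,860
  CHF 41,000 × 32% = CHF 13,120
  CHF 9,500 × 37% = CHF 3,515
  → CHF 64,175

CHF 91,875 > CHF 64,175, so the minimum tax is the binding amount.

CHF 91,875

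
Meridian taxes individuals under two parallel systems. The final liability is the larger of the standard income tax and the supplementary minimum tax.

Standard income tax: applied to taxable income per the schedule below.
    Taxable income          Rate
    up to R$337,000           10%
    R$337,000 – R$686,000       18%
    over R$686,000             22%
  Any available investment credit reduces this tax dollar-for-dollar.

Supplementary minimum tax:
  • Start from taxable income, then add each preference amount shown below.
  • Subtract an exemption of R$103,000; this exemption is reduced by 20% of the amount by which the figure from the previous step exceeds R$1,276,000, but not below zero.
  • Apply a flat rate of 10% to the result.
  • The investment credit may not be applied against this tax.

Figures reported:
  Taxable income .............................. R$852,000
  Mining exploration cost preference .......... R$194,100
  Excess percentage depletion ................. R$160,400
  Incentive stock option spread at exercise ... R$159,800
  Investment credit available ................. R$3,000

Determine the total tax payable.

R$130,040

Standard income tax:
  R$337,000 × 10% = R$33,700
  R$349,000 × 18% = R$62,820
  R$166,000 × 22% = R$36,520
  → R$133,040
  Less investment credit R$3,000 → R$130,040

Supplementary minimum tax:
  Adjusted income: R$852,000 + R$194,100 + R$160,400 + R$159,800 = R$1,366,300
  Exemption: R$103,000 − 20% × (R$1,366,300 − R$1,276,000) = R$103,000 − R$18,060 = R$84,940
  Base: R$1,366,300 − R$84,940 = R$1,281,360
  R$1,281,360 × 10% = R$128,136

R$130,040 > R$128,136, so the standard income tax governs.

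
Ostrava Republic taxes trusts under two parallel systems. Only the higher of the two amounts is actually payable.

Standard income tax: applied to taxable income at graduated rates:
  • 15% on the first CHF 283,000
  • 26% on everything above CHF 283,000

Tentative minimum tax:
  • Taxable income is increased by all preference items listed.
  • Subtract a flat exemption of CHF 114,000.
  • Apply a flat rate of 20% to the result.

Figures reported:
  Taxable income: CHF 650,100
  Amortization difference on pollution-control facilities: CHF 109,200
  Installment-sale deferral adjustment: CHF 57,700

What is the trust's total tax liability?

CHF 140,600

Standard income tax:
  CHF 283,000 × 15% = CHF 42,450
  CHF 367,100 × 26% = CHF 95,446
  → CHF 137,896

Tentative minimum tax:
  Adjusted income: CHF 650,100 + CHF 109,200 + CHF 57,700 = CHF 817,000
  Less exemption CHF 114,000 → base CHF 703,000
  CHF 703,000 × 20% = CHF 140,600

CHF 140,600 > CHF 137,896, so the tentative minimum tax is the binding amount.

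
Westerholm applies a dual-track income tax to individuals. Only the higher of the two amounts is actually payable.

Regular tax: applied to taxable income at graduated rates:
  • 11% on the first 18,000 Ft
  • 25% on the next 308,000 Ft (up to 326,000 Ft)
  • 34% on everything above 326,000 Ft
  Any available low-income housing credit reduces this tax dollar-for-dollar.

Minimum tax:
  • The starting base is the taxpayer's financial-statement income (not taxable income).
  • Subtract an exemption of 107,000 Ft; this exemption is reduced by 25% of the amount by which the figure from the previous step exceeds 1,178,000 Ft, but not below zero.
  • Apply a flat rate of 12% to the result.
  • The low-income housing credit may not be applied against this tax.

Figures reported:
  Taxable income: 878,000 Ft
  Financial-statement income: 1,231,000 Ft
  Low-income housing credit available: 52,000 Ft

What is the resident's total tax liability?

Minimum tax:
  Base (financial-statement income): 1,231,000 Ft
  Exemption: 107,000 Ft − 25% × (1,231,000 Ft − 1,178,000 Ft) = 107,000 Ft − 13,250 Ft = 93,750 Ft
  Base: 1,231,000 Ft − 93,750 Ft = 1,137,250 Ft
  1,137,250 Ft × 12% = 136,470 Ft

Regular tax:
  18,000 Ft × 11% = 1,980 Ft
  308,000 Ft × 25% = 77,000 Ft
  552,000 Ft × 34% = 187,680 Ft
  → 266,660 Ft
  Less low-income housing credit 52,000 Ft → 214,660 Ft

214,660 Ft > 136,470 Ft, so the regular tax governs.

214,660 Ft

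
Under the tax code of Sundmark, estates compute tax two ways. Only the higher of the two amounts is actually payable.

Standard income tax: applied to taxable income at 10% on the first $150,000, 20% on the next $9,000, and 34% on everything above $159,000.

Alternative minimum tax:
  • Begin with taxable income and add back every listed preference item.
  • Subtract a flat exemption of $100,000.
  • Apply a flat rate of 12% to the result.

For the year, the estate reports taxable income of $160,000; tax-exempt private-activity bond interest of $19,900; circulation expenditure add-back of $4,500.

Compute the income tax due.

$17,140

Alternative minimum tax:
  Adjusted income: $160,000 + $19,900 + $4,500 = $184,400
  Less exemption $100,000 → base $84,400
  $84,400 × 12% = $10,128

Standard income tax:
  $150,000 × 10% = $15,000
  $9,000 × 20% = $1,800
  $1,000 × 34% = $340
  → $17,140

$17,140 > $10,128, so the standard income tax governs.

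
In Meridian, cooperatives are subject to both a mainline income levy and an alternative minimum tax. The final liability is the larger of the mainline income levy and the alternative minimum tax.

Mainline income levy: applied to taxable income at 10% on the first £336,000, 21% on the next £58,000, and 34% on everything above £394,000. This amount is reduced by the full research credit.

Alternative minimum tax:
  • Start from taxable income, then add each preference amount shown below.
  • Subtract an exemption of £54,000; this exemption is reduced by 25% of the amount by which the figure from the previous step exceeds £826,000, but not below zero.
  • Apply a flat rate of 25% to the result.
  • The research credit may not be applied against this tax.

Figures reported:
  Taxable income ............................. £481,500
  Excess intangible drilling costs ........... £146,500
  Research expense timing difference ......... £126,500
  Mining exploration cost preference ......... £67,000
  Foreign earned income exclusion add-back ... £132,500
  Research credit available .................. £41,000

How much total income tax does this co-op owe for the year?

£233,000

Mainline income levy:
  £336,000 × 10% = £33,600
  £58,000 × 21% = £12,180
  £87,500 × 34% = £29,750
  → £75,530
  Less research credit £41,000 → £34,530

Alternative minimum tax:
  Adjusted income: £481,500 + £146,500 + £126,500 + £67,000 + £132,500 = £954,000
  Exemption: £54,000 − 25% × (£954,000 − £826,000) = £54,000 − £32,000 = £22,000
  Base: £954,000 − £22,000 = £932,000
  £932,000 × 25% = £233,000

£233,000 > £34,530, so the alternative minimum tax is the binding amount.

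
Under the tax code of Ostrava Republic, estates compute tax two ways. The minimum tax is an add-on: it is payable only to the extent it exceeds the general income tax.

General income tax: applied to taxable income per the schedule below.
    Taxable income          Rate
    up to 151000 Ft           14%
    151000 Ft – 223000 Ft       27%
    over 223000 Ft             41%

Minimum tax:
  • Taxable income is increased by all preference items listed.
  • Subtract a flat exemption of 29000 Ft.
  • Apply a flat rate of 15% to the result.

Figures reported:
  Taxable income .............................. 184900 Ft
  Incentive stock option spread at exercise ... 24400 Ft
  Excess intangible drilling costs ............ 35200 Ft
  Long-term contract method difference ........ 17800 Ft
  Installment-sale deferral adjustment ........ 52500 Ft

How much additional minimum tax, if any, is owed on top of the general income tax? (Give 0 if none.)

Minimum tax:
  Adjusted income: 184900 Ft + 24400 Ft + 35200 Ft + 17800 Ft + 52500 Ft = 314800 Ft
  Less exemption 29000 Ft → base 285800 Ft
  285800 Ft × 15% = 42870 Ft

General income tax:
  151000 Ft × 14% = 21140 Ft
  33900 Ft × 27% = 9153 Ft
  → 30293 Ft

Excess of minimum tax over general income tax: 42870 Ft − 30293 Ft = 12577 Ft.

12577 Ft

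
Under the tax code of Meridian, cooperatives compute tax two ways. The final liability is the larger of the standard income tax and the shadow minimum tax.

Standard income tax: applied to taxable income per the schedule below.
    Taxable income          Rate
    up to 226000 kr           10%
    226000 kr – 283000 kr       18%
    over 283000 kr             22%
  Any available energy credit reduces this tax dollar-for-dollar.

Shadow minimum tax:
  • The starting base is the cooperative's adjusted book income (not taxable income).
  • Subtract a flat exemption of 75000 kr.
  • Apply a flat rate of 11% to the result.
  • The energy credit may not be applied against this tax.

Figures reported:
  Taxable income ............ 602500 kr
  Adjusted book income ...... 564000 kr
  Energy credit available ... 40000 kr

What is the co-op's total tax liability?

Shadow minimum tax:
  Base (adjusted book income): 564000 kr
  Less exemption 75000 kr → base 489000 kr
  489000 kr × 11% = 53790 kr

Standard income tax:
  226000 kr × 10% = 22600 kr
  57000 kr × 18% = 10260 kr
  319500 kr × 22% = 70290 kr
  → 103150 kr
  Less energy credit 40000 kr → 63150 kr

63150 kr > 53790 kr, so the standard income tax governs.

63150 kr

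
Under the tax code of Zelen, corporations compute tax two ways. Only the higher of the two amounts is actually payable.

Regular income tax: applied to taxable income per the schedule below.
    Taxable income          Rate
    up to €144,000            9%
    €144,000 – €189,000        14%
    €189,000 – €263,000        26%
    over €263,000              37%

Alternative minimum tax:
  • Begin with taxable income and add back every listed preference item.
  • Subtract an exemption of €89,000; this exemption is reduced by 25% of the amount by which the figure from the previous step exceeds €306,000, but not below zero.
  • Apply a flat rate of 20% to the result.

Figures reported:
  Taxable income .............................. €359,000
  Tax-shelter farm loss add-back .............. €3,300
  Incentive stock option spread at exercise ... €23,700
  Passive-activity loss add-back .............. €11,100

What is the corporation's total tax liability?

Alternative minimum tax:
  Adjusted income: €359,000 + €3,300 + €23,700 + €11,100 = €397,100
  Exemption: €89,000 − 25% × (€397,100 − €306,000) = €89,000 − €22,775 = €66,225
  Base: €397,100 − €66,225 = €330,875
  €330,875 × 20% = €66,175

Regular income tax:
  €144,000 × 9% = €12,960
  €45,000 × 14% = €6,300
  €74,000 × 26% = €19,240
  €96,000 × 37% = €35,520
  → €74,020

€74,020 > €66,175, so the regular income tax governs.

€74,020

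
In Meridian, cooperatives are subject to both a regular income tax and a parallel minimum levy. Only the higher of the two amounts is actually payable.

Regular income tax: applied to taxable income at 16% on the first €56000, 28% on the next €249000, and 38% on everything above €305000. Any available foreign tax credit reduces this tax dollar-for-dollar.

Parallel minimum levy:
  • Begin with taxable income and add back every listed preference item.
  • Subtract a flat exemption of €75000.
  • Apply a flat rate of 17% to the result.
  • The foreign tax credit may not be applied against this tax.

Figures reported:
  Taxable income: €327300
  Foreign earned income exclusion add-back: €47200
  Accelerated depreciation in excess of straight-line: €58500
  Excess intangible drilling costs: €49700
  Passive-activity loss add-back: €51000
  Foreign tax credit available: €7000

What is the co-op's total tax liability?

Regular income tax:
  €56000 × 16% = €8960
  €249000 × 28% = €69720
  €22300 × 38% = €8474
  → €87154
  Less foreign tax credit €7000 → €80154

Parallel minimum levy:
  Adjusted income: €327300 + €47200 + €58500 + €49700 + €51000 = €533700
  Less exemption €75000 → base €458700
  €458700 × 17% = €77979

€80154 > €77979, so the regular income tax governs.

€80154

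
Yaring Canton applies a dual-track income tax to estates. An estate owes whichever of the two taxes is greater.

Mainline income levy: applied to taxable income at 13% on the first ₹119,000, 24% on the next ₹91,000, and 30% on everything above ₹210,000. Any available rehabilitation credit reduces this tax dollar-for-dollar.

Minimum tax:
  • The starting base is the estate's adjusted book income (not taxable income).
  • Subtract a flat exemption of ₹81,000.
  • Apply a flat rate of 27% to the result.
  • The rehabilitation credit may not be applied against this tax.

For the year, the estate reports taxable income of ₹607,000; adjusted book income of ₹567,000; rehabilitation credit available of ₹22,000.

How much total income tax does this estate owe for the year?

Mainline income levy:
  ₹119,000 × 13% = ₹15,470
  ₹91,000 × 24% = ₹21,840
  ₹397,000 × 30% = ₹119,100
  → ₹156,410
  Less rehabilitation credit ₹22,000 → ₹134,410

Minimum tax:
  Base (adjusted book income): ₹567,000
  Less exemption ₹81,000 → base ₹486,000
  ₹486,000 × 27% = ₹131,220

₹134,410 > ₹131,220, so the mainline income levy governs.

₹134,410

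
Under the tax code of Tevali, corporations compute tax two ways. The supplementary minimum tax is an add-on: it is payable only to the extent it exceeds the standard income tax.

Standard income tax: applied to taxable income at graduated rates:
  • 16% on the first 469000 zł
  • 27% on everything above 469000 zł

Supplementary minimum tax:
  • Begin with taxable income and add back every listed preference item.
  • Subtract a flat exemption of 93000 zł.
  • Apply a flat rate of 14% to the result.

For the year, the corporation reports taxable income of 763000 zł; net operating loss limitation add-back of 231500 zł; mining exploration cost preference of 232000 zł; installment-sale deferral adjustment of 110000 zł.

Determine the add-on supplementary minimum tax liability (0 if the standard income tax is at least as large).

19670 zł

Standard income tax:
  469000 zł × 16% = 75040 zł
  294000 zł × 27% = 79380 zł
  → 154420 zł

Supplementary minimum tax:
  Adjusted income: 763000 zł + 231500 zł + 232000 zł + 110000 zł = 1336500 zł
  Less exemption 93000 zł → base 1243500 zł
  1243500 zł × 14% = 174090 zł

Excess of supplementary minimum tax over standard income tax: 174090 zł − 154420 zł = 19670 zł.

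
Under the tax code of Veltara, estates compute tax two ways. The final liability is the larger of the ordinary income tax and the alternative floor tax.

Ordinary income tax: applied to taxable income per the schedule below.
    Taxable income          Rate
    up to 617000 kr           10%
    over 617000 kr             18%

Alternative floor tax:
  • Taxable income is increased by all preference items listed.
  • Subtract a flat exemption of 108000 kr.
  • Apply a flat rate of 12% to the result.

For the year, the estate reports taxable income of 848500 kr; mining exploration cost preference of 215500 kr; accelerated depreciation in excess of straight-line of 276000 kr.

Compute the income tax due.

Alternative floor tax:
  Adjusted income: 848500 kr + 215500 kr + 276000 kr = 1340000 kr
  Less exemption 108000 kr → base 1232000 kr
  1232000 kr × 12% = 147840 kr

Ordinary income tax:
  617000 kr × 10% = 61700 kr
  231500 kr × 18% = 41670 kr
  → 103370 kr

147840 kr > 103370 kr, so the alternative floor tax is the binding amount.

147840 kr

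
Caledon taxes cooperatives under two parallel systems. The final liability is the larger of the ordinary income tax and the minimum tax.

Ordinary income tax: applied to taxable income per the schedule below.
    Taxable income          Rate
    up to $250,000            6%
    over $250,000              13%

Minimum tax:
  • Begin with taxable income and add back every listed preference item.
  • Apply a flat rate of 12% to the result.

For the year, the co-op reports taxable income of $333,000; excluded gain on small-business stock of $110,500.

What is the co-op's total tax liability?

$53,220

Minimum tax:
  Adjusted income: $333,000 + $110,500 = $443,500
  $443,500 × 12% = $53,220

Ordinary income tax:
  $250,000 × 6% = $15,000
  $83,000 × 13% = $10,790
  → $25,790

$53,220 > $25,790, so the minimum tax is the binding amount.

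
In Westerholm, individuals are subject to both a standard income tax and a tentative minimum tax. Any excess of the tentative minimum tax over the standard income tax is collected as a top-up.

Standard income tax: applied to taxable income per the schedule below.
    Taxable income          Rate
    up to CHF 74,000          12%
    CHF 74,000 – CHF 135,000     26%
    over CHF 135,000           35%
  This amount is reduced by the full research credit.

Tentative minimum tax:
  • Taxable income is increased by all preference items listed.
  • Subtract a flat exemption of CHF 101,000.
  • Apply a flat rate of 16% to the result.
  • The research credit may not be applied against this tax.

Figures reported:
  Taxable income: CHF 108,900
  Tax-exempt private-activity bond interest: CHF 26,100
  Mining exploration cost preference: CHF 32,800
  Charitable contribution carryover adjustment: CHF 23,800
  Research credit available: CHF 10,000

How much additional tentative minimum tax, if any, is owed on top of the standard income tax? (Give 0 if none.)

CHF 6,542

Tentative minimum tax:
  Adjusted income: CHF 108,900 + CHF 26,100 + CHF 32,800 + CHF 23,800 = CHF 191,600
  Less exemption CHF 101,000 → base CHF 90,600
  CHF 90,600 × 16% = CHF 14,496

Standard income tax:
  CHF 74,000 × 12% = CHF 8,880
  CHF 34,900 × 26% = CHF 9,074
  → CHF 17,954
  Less research credit CHF 10,000 → CHF 7,954

Excess of tentative minimum tax over standard income tax: CHF 14,496 − CHF 7,954 = CHF 6,542.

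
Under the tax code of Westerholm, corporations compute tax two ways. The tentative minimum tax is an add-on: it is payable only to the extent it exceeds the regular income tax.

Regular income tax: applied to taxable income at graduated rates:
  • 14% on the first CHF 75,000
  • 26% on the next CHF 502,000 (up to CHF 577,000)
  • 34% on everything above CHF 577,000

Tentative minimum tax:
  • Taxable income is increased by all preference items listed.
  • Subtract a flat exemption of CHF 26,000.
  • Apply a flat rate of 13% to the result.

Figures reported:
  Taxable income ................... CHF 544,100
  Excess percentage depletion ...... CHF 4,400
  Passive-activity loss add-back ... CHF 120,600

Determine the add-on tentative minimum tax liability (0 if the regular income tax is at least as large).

CHF 0

Tentative minimum tax:
  Adjusted income: CHF 544,100 + CHF 4,400 + CHF 120,600 = CHF 669,100
  Less exemption CHF 26,000 → base CHF 643,100
  CHF 643,100 × 13% = CHF 83,603

Regular income tax:
  CHF 75,000 × 14% = CHF 10,500
  CHF 469,100 × 26% = CHF 121,966
  → CHF 132,466

CHF 83,603 ≤ CHF 132,466, so no add-on is due.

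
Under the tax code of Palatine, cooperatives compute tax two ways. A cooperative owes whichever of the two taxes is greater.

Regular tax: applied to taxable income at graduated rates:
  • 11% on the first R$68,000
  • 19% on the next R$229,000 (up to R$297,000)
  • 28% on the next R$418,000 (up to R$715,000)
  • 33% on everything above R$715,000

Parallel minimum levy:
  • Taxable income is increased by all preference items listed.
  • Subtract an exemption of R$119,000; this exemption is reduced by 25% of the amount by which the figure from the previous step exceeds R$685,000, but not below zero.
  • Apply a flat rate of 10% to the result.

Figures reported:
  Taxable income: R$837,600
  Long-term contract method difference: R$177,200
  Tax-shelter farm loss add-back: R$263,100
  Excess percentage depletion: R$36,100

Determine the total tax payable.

R$208,488

Regular tax:
  R$68,000 × 11% = R$7,480
  R$229,000 × 19% = R$43,510
  R$418,000 × 28% = R$117,040
  R$122,600 × 33% = R$40,458
  → R$208,488

Parallel minimum levy:
  Adjusted income: R$837,600 + R$177,200 + R$263,100 + R$36,100 = R$1,314,000
  Exemption: 25% × (R$1,314,000 − R$685,000) = R$157,250 ≥ R$119,000, so the exemption is fully phased out
  Base: R$1,314,000 − R$0 = R$1,314,000
  R$1,314,000 × 10% = R$131,400

R$208,488 > R$131,400, so the regular tax governs.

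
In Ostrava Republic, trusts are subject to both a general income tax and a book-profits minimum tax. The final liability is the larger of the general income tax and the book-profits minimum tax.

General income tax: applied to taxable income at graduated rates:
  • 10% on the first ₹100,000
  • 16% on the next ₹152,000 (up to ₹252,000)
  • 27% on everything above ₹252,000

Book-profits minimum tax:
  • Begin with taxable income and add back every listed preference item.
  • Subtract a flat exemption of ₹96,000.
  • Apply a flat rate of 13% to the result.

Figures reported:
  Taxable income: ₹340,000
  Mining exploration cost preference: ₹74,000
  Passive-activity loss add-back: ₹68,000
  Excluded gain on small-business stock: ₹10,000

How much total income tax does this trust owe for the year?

₹58,080

General income tax:
  ₹100,000 × 10% = ₹10,000
  ₹152,000 × 16% = ₹24,320
  ₹88,000 × 27% = ₹23,760
  → ₹58,080

Book-profits minimum tax:
  Adjusted income: ₹340,000 + ₹74,000 + ₹68,000 + ₹10,000 = ₹492,000
  Less exemption ₹96,000 → base ₹396,000
  ₹396,000 × 13% = ₹51,480

₹58,080 > ₹51,480, so the general income tax governs.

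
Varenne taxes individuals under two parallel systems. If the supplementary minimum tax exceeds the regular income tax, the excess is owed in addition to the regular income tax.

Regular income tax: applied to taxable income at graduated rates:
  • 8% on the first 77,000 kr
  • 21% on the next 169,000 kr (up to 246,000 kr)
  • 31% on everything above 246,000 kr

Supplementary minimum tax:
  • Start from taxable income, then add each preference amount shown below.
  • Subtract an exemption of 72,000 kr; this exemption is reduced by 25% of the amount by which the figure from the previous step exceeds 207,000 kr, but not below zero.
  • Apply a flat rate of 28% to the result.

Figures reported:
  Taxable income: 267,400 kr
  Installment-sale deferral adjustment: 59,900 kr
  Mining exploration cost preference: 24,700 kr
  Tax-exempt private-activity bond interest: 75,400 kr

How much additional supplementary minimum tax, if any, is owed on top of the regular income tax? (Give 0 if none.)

Regular income tax:
  77,000 kr × 8% = 6,160 kr
  169,000 kr × 21% = 35,490 kr
  21,400 kr × 31% = 6,634 kr
  → 48,284 kr

Supplementary minimum tax:
  Adjusted income: 267,400 kr + 59,900 kr + 24,700 kr + 75,400 kr = 427,400 kr
  Exemption: 72,000 kr − 25% × (427,400 kr − 207,000 kr) = 72,000 kr − 55,100 kr = 16,900 kr
  Base: 427,400 kr − 16,900 kr = 410,500 kr
  410,500 kr × 28% = 114,940 kr

Excess of supplementary minimum tax over regular income tax: 114,940 kr − 48,284 kr = 66,656 kr.

66,656 kr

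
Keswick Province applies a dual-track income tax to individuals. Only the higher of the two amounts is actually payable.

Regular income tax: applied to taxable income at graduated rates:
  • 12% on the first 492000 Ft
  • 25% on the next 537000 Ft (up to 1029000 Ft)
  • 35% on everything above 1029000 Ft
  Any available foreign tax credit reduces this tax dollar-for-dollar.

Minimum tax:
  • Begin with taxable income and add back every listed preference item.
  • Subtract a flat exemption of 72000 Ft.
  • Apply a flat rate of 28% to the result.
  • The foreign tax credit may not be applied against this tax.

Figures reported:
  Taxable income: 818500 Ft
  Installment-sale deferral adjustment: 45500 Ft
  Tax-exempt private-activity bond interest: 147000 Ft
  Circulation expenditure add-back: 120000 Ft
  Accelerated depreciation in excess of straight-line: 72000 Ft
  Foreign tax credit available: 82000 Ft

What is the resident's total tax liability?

Regular income tax:
  492000 Ft × 12% = 59040 Ft
  326500 Ft × 25% = 81625 Ft
  → 140665 Ft
  Less foreign tax credit 82000 Ft → 58665 Ft

Minimum tax:
  Adjusted income: 818500 Ft + 45500 Ft + 147000 Ft + 120000 Ft + 72000 Ft = 1203000 Ft
  Less exemption 72000 Ft → base 1131000 Ft
  1131000 Ft × 28% = 316680 Ft

316680 Ft > 58665 Ft, so the minimum tax is the binding amount.

316680 Ft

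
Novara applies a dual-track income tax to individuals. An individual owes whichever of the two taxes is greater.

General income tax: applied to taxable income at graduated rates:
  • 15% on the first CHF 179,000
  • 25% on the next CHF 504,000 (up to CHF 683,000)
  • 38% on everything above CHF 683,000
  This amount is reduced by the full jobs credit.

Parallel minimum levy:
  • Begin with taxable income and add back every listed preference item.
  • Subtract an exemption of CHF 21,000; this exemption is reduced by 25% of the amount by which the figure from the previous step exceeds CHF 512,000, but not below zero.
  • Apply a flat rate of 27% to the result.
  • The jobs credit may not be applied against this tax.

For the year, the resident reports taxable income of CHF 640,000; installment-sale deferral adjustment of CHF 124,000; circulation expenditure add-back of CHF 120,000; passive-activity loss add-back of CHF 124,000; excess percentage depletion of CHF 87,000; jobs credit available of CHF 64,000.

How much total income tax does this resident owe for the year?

CHF 295,650

Parallel minimum levy:
  Adjusted income: CHF 640,000 + CHF 124,000 + CHF 120,000 + CHF 124,000 + CHF 87,000 = CHF 1,095,000
  Exemption: 25% × (CHF 1,095,000 − CHF 512,000) = CHF 145,750 ≥ CHF 21,000, so the exemption is fully phased out
  Base: CHF 1,095,000 − CHF 0 = CHF 1,095,000
  CHF 1,095,000 × 27% = CHF 295,650

General income tax:
  CHF 179,000 × 15% = CHF 26,850
  CHF 461,000 × 25% = CHF 115,250
  → CHF 142,100
  Less jobs credit CHF 64,000 → CHF 78,100

CHF 295,650 > CHF 78,100, so the parallel minimum levy is the binding amount.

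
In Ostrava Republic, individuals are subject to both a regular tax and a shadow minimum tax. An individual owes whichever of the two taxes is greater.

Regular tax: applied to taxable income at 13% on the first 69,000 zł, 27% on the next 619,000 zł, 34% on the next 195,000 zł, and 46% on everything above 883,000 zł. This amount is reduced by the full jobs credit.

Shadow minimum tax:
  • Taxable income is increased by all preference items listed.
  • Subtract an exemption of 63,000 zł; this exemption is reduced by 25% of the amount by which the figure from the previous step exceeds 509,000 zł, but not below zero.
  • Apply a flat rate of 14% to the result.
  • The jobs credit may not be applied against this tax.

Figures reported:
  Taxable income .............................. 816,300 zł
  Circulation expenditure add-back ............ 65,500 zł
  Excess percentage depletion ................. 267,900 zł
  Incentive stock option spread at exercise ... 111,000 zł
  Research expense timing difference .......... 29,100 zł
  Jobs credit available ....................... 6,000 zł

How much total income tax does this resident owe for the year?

213,722 zł

Shadow minimum tax:
  Adjusted income: 816,300 zł + 65,500 zł + 267,900 zł + 111,000 zł + 29,100 zł = 1,289,800 zł
  Exemption: 25% × (1,289,800 zł − 509,000 zł) = 195,200 zł ≥ 63,000 zł, so the exemption is fully phased out
  Base: 1,289,800 zł − 0 zł = 1,289,800 zł
  1,289,800 zł × 14% = 180,572 zł

Regular tax:
  69,000 zł × 13% = 8,970 zł
  619,000 zł × 27% = 167,130 zł
  128,300 zł × 34% = 43,622 zł
  → 219,722 zł
  Less jobs credit 6,000 zł → 213,722 zł

213,722 zł > 180,572 zł, so the regular tax governs.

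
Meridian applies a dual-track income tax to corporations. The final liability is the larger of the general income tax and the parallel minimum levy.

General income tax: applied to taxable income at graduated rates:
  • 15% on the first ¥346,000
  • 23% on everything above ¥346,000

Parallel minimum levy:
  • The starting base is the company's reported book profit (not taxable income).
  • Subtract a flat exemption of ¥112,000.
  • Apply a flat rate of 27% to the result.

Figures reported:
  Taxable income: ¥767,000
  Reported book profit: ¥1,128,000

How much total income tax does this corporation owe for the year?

¥274,320

Parallel minimum levy:
  Base (reported book profit): ¥1,128,000
  Less exemption ¥112,000 → base ¥1,016,000
  ¥1,016,000 × 27% = ¥274,320

General income tax:
  ¥346,000 × 15% = ¥51,900
  ¥421,000 × 23% = ¥96,830
  → ¥148,730

¥274,320 > ¥148,730, so the parallel minimum levy is the binding amount.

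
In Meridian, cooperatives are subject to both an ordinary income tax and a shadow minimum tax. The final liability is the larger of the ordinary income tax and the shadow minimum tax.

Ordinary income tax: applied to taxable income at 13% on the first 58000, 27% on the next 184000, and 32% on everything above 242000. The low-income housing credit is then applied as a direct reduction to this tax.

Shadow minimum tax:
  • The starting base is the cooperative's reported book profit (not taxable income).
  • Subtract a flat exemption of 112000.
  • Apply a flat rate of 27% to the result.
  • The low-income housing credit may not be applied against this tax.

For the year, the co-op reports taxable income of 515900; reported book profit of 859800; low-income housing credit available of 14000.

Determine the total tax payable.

201906

Shadow minimum tax:
  Base (reported book profit): 859800
  Less exemption 112000 → base 747800
  747800 × 27% = 201906

Ordinary income tax:
  58000 × 13% = 7540
  184000 × 27% = 49680
  273900 × 32% = 87648
  → 144868
  Less low-income housing credit 14000 → 130868

201906 > 130868, so the shadow minimum tax is the binding amount.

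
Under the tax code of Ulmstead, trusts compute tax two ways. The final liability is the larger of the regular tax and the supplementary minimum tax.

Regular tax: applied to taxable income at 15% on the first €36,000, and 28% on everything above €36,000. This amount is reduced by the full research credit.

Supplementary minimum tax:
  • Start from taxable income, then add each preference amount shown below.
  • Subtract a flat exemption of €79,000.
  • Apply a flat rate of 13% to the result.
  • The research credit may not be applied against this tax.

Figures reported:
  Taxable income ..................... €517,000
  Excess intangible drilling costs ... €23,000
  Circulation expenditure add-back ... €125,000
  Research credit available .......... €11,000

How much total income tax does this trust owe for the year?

€129,080

Regular tax:
  €36,000 × 15% = €5,400
  €481,000 × 28% = €134,680
  → €140,080
  Less research credit €11,000 → €129,080

Supplementary minimum tax:
  Adjusted income: €517,000 + €23,000 + €125,000 = €665,000
  Less exemption €79,000 → base €586,000
  €586,000 × 13% = €76,180

€129,080 > €76,180, so the regular tax governs.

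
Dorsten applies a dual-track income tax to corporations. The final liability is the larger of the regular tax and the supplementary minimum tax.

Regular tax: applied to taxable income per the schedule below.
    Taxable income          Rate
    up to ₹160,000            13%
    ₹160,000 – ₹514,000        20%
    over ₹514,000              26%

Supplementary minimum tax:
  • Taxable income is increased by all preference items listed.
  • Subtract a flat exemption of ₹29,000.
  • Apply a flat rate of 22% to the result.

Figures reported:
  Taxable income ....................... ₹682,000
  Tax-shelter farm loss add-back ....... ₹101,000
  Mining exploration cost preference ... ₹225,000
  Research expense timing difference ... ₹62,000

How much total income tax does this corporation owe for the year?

₹229,020

Regular tax:
  ₹160,000 × 13% = ₹20,800
  ₹354,000 × 20% = ₹70,800
  ₹168,000 × 26% = ₹43,680
  → ₹135,280

Supplementary minimum tax:
  Adjusted income: ₹682,000 + ₹101,000 + ₹225,000 + ₹62,000 = ₹1,070,000
  Less exemption ₹29,000 → base ₹1,041,000
  ₹1,041,000 × 22% = ₹229,020

₹229,020 > ₹135,280, so the supplementary minimum tax is the binding amount.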